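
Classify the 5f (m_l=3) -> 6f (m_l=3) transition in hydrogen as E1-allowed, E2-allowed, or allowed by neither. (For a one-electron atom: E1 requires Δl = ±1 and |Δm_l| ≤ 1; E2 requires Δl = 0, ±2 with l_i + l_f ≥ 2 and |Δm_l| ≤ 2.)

Δl = 3 − 3 = +0; l_i + l_f = 6.
Δm_l = +0.
E1 (Δl = ±1, |Δm_l| ≤ 1): not satisfied.
E2 (Δl = 0,±2, l_i+l_f ≥ 2, |Δm_l| ≤ 2): satisfied.

E2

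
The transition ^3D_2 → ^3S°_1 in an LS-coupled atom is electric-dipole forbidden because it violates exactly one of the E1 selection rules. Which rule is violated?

Initial level: S=1, L=2, J=2, parity even. Final level: S=1, L=0, J=1, parity odd.
ΔJ = 0, ±1 (not J=0↔0): J: 2 → 1, ΔJ = -1 — passes.
ΔS = 0: S: 1 → 1 — passes.
ΔL = 0, ±1 (not L=0↔0): L: 2 → 0, ΔL = -2 — fails.
Parity must change: even → odd — passes.

the ΔL = 0, ±1 rule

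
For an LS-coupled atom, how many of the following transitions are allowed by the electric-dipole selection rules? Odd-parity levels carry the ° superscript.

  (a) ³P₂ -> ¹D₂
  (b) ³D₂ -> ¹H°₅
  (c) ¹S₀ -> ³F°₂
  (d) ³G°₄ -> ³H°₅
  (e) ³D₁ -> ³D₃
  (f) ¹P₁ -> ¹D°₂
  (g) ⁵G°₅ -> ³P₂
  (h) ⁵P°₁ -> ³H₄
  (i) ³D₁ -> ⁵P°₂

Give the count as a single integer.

1

(a) forbidden (parity, ΔS fail)
(b) forbidden (ΔS, ΔL, ΔJ fail)
(c) forbidden (ΔS, ΔL, ΔJ fail)
(d) forbidden (parity fails)
(e) forbidden (parity, ΔJ fail)
(f) allowed
(g) forbidden (ΔS, ΔL, ΔJ fail)
(h) forbidden (ΔS, ΔL, ΔJ fail)
(i) forbidden (ΔS fails)
Total allowed: 1 of 9.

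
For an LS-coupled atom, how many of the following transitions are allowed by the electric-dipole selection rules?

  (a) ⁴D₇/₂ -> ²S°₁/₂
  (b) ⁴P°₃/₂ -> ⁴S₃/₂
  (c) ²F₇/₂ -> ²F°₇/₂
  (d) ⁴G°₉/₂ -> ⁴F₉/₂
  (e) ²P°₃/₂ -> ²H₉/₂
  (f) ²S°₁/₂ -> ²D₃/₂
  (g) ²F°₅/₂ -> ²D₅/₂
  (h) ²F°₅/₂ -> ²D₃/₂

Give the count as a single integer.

(a) forbidden (ΔS, ΔL, ΔJ fail)
(b) allowed
(c) allowed
(d) allowed
(e) forbidden (ΔL, ΔJ fail)
(f) forbidden (ΔL fails)
(g) allowed
(h) allowed
Total allowed: 5 of 8.

5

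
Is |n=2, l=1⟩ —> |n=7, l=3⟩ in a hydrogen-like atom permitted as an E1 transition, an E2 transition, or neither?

E2

Δl = 3 − 1 = +2; l_i + l_f = 4.
E1 (Δl = ±1): not satisfied.
E2 (Δl = 0,±2, l_i+l_f ≥ 2): satisfied.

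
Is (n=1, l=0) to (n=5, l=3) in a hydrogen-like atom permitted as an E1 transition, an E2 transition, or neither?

Δl = 3 − 0 = +3; l_i + l_f = 3.
E1 (Δl = ±1): not satisfied.
E2 (Δl = 0,±2, l_i+l_f ≥ 2): not satisfied.

neither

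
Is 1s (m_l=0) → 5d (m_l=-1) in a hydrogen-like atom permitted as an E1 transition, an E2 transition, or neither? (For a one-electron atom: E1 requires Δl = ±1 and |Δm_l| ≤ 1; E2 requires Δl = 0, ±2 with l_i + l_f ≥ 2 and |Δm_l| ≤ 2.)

Δl = 2 − 0 = +2; l_i + l_f = 2.
Δm_l = -1.
E1 (Δl = ±1, |Δm_l| ≤ 1): not satisfied.
E2 (Δl = 0,±2, l_i+l_f ≥ 2, |Δm_l| ≤ 2): satisfied.

E2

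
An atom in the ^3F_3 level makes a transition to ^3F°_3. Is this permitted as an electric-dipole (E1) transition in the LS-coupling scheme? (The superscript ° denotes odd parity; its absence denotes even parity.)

allowed

Initial level: S=1, L=3, J=3, parity even. Final level: S=1, L=3, J=3, parity odd.
Parity must change: even → odd — ✓.
ΔS = 0: S: 1 → 1 — ✓.
ΔL = 0, ±1 (not L=0↔0): L: 3 → 3, ΔL = +0 — ✓.
ΔJ = 0, ±1 (not J=0↔0): J: 3 → 3, ΔJ = +0 — ✓.
All four E1 rules are satisfied.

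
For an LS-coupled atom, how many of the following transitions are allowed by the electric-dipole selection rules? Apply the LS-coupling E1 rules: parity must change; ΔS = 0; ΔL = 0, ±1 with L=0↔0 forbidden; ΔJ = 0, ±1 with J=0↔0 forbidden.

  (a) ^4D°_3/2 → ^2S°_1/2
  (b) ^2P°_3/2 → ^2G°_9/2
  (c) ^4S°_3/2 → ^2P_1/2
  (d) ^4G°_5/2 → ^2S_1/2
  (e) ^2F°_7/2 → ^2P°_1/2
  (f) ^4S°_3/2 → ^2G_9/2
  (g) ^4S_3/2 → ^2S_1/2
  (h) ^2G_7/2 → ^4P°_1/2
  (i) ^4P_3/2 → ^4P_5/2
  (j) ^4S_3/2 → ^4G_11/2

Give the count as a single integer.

(a) forbidden (parity, ΔS, ΔL fail)
(b) forbidden (parity, ΔL, ΔJ fail)
(c) forbidden (ΔS fails)
(d) forbidden (ΔS, ΔL, ΔJ fail)
(e) forbidden (parity, ΔL, ΔJ fail)
(f) forbidden (ΔS, ΔL, ΔJ fail)
(g) forbidden (parity, ΔS, ΔL fail)
(h) forbidden (ΔS, ΔL, ΔJ fail)
(i) forbidden (parity fails)
(j) forbidden (parity, ΔL, ΔJ fail)
Total allowed: 0 of 10.

0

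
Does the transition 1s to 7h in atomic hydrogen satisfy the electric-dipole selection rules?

forbidden

Initial l = 0, final l = 5, so Δl = +5. E1 requires Δl = ±1: fails.
The transition is electric-dipole forbidden.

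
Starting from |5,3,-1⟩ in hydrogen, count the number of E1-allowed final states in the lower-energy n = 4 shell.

3

E1 requires Δl = ±1, so l_f ∈ {2, 4}; with 0 ≤ l_f ≤ n_f−1 = 3, the allowed l_f values are {2}.
For l_f = 2: m_f ∈ {m_i−1, m_i, m_i+1} ∩ [−2, 2] = {-2, -1, 0} → 3 states.
Total: 3.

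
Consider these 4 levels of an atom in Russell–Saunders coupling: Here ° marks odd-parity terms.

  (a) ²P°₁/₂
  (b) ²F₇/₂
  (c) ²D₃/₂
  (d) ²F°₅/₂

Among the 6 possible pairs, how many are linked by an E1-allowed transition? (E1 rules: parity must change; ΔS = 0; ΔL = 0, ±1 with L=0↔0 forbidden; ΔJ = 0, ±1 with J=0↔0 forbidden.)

3

(a)–(b): forbidden (ΔL, ΔJ).
(a)–(c): allowed.
(a)–(d): forbidden (parity, ΔL, ΔJ).
(b)–(c): forbidden (parity, ΔJ).
(b)–(d): allowed.
(c)–(d): allowed.
Allowed pairs: 3 of 6.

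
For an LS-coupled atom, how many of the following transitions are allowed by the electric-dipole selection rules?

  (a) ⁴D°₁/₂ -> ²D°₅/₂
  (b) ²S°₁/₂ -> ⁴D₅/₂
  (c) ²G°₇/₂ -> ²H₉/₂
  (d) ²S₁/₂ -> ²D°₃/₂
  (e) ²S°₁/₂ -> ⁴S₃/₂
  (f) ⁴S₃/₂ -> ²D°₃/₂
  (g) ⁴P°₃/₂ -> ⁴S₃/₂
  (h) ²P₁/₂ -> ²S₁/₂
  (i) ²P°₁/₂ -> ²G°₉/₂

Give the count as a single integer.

(a) forbidden (parity, ΔS, ΔJ fail)
(b) forbidden (ΔS, ΔL, ΔJ fail)
(c) allowed
(d) forbidden (ΔL fails)
(e) forbidden (ΔS, ΔL fail)
(f) forbidden (ΔS, ΔL fail)
(g) allowed
(h) forbidden (parity fails)
(i) forbidden (parity, ΔL, ΔJ fail)
Total allowed: 2 of 9.

2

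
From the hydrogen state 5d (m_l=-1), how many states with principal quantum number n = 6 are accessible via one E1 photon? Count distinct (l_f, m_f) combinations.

5

E1 requires Δl = ±1, so l_f ∈ {1, 3}; with 0 ≤ l_f ≤ n_f−1 = 5, the allowed l_f values are {1, 3}.
For l_f = 1: m_f ∈ {m_i−1, m_i, m_i+1} ∩ [−1, 1] = {-1, 0} → 2 states.
For l_f = 3: m_f ∈ {m_i−1, m_i, m_i+1} ∩ [−3, 3] = {-2, -1, 0} → 3 states.
Total: 5.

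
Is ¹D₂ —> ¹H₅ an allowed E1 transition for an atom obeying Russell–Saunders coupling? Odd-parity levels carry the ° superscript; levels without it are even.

forbidden

Initial level: S=0, L=2, J=2, parity even. Final level: S=0, L=5, J=5, parity even.
ΔJ = 0, ±1 (not J=0↔0): J: 2 → 5, ΔJ = +3 — ✗.
Parity must change: even → even — ✗.
ΔS = 0: S: 0 → 0 — ✓.
ΔL = 0, ±1 (not L=0↔0): L: 2 → 5, ΔL = +3 — ✗.
Rule(s) violated: parity, ΔL, ΔJ.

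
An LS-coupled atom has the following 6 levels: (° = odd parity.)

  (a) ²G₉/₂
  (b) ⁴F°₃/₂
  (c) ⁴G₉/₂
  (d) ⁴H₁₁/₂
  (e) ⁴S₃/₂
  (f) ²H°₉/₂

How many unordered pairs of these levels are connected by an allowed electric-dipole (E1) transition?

(a)–(b): forbidden (ΔS, ΔJ).
(a)–(c): forbidden (parity, ΔS).
(a)–(d): forbidden (parity, ΔS).
(a)–(e): forbidden (parity, ΔS, ΔL, ΔJ).
(a)–(f): allowed.
(b)–(c): forbidden (ΔJ).
(b)–(d): forbidden (ΔL, ΔJ).
(b)–(e): forbidden (ΔL).
(b)–(f): forbidden (parity, ΔS, ΔL, ΔJ).
(c)–(d): forbidden (parity).
(c)–(e): forbidden (parity, ΔL, ΔJ).
(c)–(f): forbidden (ΔS).
(d)–(e): forbidden (parity, ΔL, ΔJ).
(d)–(f): forbidden (ΔS).
(e)–(f): forbidden (ΔS, ΔL, ΔJ).
Allowed pairs: 1 of 15.

1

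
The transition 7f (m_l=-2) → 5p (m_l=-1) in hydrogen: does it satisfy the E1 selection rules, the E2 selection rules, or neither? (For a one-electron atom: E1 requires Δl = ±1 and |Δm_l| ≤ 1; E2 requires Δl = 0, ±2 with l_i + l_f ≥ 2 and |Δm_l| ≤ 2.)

E2

Δl = 1 − 3 = -2; l_i + l_f = 4.
Δm_l = +1.
E1 (Δl = ±1, |Δm_l| ≤ 1): not satisfied.
E2 (Δl = 0,±2, l_i+l_f ≥ 2, |Δm_l| ≤ 2): satisfied.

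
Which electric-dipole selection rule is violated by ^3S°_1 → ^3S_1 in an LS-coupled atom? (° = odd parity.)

Reading off the term symbols: S 1→1, L 0→0, J 1→1, parity odd→even.
Parity must change: odd → even — ok.
ΔS = 0: S: 1 → 1 — ok.
ΔL = 0, ±1 (not L=0↔0): L: 0 → 0, ΔL = +0 — fails.
ΔJ = 0, ±1 (not J=0↔0): J: 1 → 1, ΔJ = +0 — ok.

the L=0 ↔ L=0 exclusion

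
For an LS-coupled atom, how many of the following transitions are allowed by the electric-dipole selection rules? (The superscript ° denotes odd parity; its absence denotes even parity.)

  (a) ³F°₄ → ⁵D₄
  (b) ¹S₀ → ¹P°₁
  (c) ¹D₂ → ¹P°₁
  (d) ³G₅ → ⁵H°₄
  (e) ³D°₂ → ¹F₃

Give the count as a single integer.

(a) forbidden (ΔS fails)
(b) allowed
(c) allowed
(d) forbidden (ΔS fails)
(e) forbidden (ΔS fails)
Total allowed: 2 of 5.

2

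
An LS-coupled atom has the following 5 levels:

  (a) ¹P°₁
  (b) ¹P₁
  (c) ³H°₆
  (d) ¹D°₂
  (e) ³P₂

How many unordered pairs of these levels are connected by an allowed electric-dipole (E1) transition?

2

(a)–(b): allowed.
(a)–(c): forbidden (parity, ΔS, ΔL, ΔJ).
(a)–(d): forbidden (parity).
(a)–(e): forbidden (ΔS).
(b)–(c): forbidden (ΔS, ΔL, ΔJ).
(b)–(d): allowed.
(b)–(e): forbidden (parity, ΔS).
(c)–(d): forbidden (parity, ΔS, ΔL, ΔJ).
(c)–(e): forbidden (ΔL, ΔJ).
(d)–(e): forbidden (ΔS).
Allowed pairs: 2 of 10.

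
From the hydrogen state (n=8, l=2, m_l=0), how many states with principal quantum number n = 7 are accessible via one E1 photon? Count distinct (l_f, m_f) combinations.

6

E1 requires Δl = ±1, so l_f ∈ {1, 3}; with 0 ≤ l_f ≤ n_f−1 = 6, the allowed l_f values are {1, 3}.
For l_f = 1: m_f ∈ {m_i−1, m_i, m_i+1} ∩ [−1, 1] = {-1, 0, 1} → 3 states.
For l_f = 3: m_f ∈ {m_i−1, m_i, m_i+1} ∩ [−3, 3] = {-1, 0, 1} → 3 states.
Total: 6.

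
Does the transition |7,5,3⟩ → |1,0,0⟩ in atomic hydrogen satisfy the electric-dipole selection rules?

Initial l = 5, final l = 0, so Δl = -5. E1 requires Δl = ±1: ✗.
m_l: 3 → 0 (Δm_l = -3). |Δm_l| ≤ 1 ✗.
The transition is electric-dipole forbidden.

forbidden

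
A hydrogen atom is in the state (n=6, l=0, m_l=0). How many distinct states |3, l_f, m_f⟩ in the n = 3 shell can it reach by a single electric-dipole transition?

E1 requires Δl = ±1, so l_f ∈ {-1, 1}; with 0 ≤ l_f ≤ n_f−1 = 2, the allowed l_f values are {1}.
For l_f = 1: m_f ∈ {m_i−1, m_i, m_i+1} ∩ [−1, 1] = {-1, 0, 1} → 3 states.
Total: 3.

3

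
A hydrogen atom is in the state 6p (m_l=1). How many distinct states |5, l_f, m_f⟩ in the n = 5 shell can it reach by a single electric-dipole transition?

4

E1 requires Δl = ±1, so l_f ∈ {0, 2}; with 0 ≤ l_f ≤ n_f−1 = 4, the allowed l_f values are {0, 2}.
For l_f = 0: m_f ∈ {m_i−1, m_i, m_i+1} ∩ [−0, 0] = {0} → 1 state.
For l_f = 2: m_f ∈ {m_i−1, m_i, m_i+1} ∩ [−2, 2] = {0, 1, 2} → 3 states.
Total: 4.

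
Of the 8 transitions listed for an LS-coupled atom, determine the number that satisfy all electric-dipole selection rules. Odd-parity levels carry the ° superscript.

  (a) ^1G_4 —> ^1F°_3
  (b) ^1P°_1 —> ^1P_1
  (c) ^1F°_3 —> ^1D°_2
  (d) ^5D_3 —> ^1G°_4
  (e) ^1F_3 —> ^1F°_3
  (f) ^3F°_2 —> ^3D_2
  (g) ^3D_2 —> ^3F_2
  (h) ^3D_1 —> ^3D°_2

(a) allowed
(b) allowed
(c) forbidden (parity fails)
(d) forbidden (ΔS, ΔL fail)
(e) allowed
(f) allowed
(g) forbidden (parity fails)
(h) allowed
Total allowed: 5 of 8.

5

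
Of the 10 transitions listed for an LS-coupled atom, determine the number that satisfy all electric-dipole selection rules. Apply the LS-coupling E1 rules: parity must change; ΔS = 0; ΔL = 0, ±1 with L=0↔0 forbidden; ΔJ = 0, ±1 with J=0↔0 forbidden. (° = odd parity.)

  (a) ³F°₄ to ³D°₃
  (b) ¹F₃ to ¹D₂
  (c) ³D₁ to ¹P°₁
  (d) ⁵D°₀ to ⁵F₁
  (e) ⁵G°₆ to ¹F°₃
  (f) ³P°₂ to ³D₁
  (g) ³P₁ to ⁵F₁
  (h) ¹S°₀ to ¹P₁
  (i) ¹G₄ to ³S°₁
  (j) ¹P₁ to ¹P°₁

4

(a) forbidden (parity fails)
(b) forbidden (parity fails)
(c) forbidden (ΔS fails)
(d) allowed
(e) forbidden (parity, ΔS, ΔJ fail)
(f) allowed
(g) forbidden (parity, ΔS, ΔL fail)
(h) allowed
(i) forbidden (ΔS, ΔL, ΔJ fail)
(j) allowed
Total allowed: 4 of 10.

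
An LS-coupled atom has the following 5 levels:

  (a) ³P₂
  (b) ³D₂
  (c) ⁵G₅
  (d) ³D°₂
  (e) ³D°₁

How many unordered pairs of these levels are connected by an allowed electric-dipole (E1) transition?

4

(a)–(b): forbidden (parity).
(a)–(c): forbidden (parity, ΔS, ΔL, ΔJ).
(a)–(d): allowed.
(a)–(e): allowed.
(b)–(c): forbidden (parity, ΔS, ΔL, ΔJ).
(b)–(d): allowed.
(b)–(e): allowed.
(c)–(d): forbidden (ΔS, ΔL, ΔJ).
(c)–(e): forbidden (ΔS, ΔL, ΔJ).
(d)–(e): forbidden (parity).
Allowed pairs: 4 of 10.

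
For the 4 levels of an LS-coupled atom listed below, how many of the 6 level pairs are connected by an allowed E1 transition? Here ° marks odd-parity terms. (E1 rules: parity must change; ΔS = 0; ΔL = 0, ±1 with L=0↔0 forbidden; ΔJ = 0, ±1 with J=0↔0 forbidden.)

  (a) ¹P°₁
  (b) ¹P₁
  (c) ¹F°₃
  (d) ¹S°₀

2

(a)–(b): allowed.
(a)–(c): forbidden (parity, ΔL, ΔJ).
(a)–(d): forbidden (parity).
(b)–(c): forbidden (ΔL, ΔJ).
(b)–(d): allowed.
(c)–(d): forbidden (parity, ΔL, ΔJ).
Allowed pairs: 2 of 6.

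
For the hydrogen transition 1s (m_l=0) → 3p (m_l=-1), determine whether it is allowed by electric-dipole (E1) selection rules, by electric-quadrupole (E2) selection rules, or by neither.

E1

Δl = 1 − 0 = +1; l_i + l_f = 1.
Δm_l = -1.
E1 (Δl = ±1, |Δm_l| ≤ 1): satisfied.
E2 (Δl = 0,±2, l_i+l_f ≥ 2, |Δm_l| ≤ 2): not satisfied.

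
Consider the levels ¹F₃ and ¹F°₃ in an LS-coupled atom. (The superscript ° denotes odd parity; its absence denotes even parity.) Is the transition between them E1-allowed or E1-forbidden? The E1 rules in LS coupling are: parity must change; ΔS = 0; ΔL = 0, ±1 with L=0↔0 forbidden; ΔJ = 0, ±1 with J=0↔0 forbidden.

Reading off the term symbols: S 0→0, L 3→3, J 3→3, parity even→odd.
ΔJ = 0, ±1 (not J=0↔0): J: 3 → 3, ΔJ = +0 — ok.
Parity must change: even → odd — ok.
ΔS = 0: S: 0 → 0 — ok.
ΔL = 0, ±1 (not L=0↔0): L: 3 → 3, ΔL = +0 — ok.
All four E1 rules are satisfied.

allowed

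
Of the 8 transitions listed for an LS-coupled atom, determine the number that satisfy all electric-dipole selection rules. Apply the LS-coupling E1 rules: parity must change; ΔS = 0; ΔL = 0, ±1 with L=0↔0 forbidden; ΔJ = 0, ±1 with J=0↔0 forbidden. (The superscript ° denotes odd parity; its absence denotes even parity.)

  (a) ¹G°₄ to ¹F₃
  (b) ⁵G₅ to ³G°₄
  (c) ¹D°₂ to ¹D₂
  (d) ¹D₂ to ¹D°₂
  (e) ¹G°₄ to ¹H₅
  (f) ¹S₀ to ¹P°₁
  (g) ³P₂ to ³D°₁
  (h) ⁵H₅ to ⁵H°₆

(a) allowed
(b) forbidden (ΔS fails)
(c) allowed
(d) allowed
(e) allowed
(f) allowed
(g) allowed
(h) allowed
Total allowed: 7 of 8.

7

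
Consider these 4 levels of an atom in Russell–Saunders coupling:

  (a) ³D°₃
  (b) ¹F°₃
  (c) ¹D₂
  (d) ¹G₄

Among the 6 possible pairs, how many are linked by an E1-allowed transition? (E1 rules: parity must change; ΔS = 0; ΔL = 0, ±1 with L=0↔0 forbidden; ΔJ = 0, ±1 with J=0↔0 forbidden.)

2

(a)–(b): forbidden (parity, ΔS).
(a)–(c): forbidden (ΔS).
(a)–(d): forbidden (ΔS, ΔL).
(b)–(c): allowed.
(b)–(d): allowed.
(c)–(d): forbidden (parity, ΔL, ΔJ).
Allowed pairs: 2 of 6.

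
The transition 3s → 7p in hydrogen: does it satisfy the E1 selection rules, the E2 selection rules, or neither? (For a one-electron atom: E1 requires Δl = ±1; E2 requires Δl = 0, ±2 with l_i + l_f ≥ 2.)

E1

Δl = 1 − 0 = +1; l_i + l_f = 1.
E1 (Δl = ±1): satisfied.
E2 (Δl = 0,±2, l_i+l_f ≥ 2): not satisfied.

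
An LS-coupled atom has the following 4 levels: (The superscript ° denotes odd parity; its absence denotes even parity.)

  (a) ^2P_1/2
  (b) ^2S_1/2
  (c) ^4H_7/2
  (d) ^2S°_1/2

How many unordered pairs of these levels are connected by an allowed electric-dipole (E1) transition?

1

(a)–(b): forbidden (parity).
(a)–(c): forbidden (parity, ΔS, ΔL, ΔJ).
(a)–(d): allowed.
(b)–(c): forbidden (parity, ΔS, ΔL, ΔJ).
(b)–(d): forbidden (ΔL).
(c)–(d): forbidden (ΔS, ΔL, ΔJ).
Allowed pairs: 1 of 6.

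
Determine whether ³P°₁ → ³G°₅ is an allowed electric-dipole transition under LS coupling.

forbidden

Initial level: S=1, L=1, J=1, parity odd. Final level: S=1, L=4, J=5, parity odd.
Parity must change: odd → odd — ✗.
ΔS = 0: S: 1 → 1 — ✓.
ΔL = 0, ±1 (not L=0↔0): L: 1 → 4, ΔL = +3 — ✗.
ΔJ = 0, ±1 (not J=0↔0): J: 1 → 5, ΔJ = +4 — ✗.
Rule(s) violated: parity, ΔL, ΔJ.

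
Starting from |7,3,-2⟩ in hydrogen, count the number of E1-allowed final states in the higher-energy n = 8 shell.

E1 requires Δl = ±1, so l_f ∈ {2, 4}; with 0 ≤ l_f ≤ n_f−1 = 7, the allowed l_f values are {2, 4}.
For l_f = 2: m_f ∈ {m_i−1, m_i, m_i+1} ∩ [−2, 2] = {-2, -1} → 2 states.
For l_f = 4: m_f ∈ {m_i−1, m_i, m_i+1} ∩ [−4, 4] = {-3, -2, -1} → 3 states.
Total: 5.

5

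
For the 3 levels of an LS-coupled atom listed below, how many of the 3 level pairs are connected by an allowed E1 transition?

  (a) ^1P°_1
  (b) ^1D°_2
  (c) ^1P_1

2

(a)–(b): forbidden (parity).
(a)–(c): allowed.
(b)–(c): allowed.
Allowed pairs: 2 of 3.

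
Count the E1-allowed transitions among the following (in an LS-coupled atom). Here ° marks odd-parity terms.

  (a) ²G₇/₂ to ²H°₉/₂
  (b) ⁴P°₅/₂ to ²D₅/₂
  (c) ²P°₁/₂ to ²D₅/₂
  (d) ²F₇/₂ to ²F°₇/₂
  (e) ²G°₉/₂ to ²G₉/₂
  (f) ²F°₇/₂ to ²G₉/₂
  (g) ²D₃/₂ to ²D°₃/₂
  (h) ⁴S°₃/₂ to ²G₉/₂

5

(a) allowed
(b) forbidden (ΔS fails)
(c) forbidden (ΔJ fails)
(d) allowed
(e) allowed
(f) allowed
(g) allowed
(h) forbidden (ΔS, ΔL, ΔJ fail)
Total allowed: 5 of 8.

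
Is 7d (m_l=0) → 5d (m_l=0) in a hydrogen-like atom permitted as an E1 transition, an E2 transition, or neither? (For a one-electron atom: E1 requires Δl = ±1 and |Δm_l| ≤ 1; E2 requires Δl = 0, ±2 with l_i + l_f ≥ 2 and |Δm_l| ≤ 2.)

E2

Δl = 2 − 2 = +0; l_i + l_f = 4.
Δm_l = +0.
E1 (Δl = ±1, |Δm_l| ≤ 1): not satisfied.
E2 (Δl = 0,±2, l_i+l_f ≥ 2, |Δm_l| ≤ 2): satisfied.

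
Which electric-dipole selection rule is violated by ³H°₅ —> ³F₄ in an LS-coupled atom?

the ΔL = 0, ±1 rule

Initial level: S=1, L=5, J=5, parity odd. Final level: S=1, L=3, J=4, parity even.
Parity must change: odd → even — passes.
ΔS = 0: S: 1 → 1 — passes.
ΔL = 0, ±1 (not L=0↔0): L: 5 → 3, ΔL = -2 — fails.
ΔJ = 0, ±1 (not J=0↔0): J: 5 → 4, ΔJ = -1 — passes.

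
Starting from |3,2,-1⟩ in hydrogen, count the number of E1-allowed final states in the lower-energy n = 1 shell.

0

E1 requires l_f ∈ {1, 3}, but neither lies in [0, 0], so no final state is reachable.
Total: 0.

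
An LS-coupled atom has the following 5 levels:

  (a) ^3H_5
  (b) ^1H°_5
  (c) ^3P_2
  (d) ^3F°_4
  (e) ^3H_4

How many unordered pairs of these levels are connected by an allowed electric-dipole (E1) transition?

(a)–(b): forbidden (ΔS).
(a)–(c): forbidden (parity, ΔL, ΔJ).
(a)–(d): forbidden (ΔL).
(a)–(e): forbidden (parity).
(b)–(c): forbidden (ΔS, ΔL, ΔJ).
(b)–(d): forbidden (parity, ΔS, ΔL).
(b)–(e): forbidden (ΔS).
(c)–(d): forbidden (ΔL, ΔJ).
(c)–(e): forbidden (parity, ΔL, ΔJ).
(d)–(e): forbidden (ΔL).
Allowed pairs: 0 of 10.

0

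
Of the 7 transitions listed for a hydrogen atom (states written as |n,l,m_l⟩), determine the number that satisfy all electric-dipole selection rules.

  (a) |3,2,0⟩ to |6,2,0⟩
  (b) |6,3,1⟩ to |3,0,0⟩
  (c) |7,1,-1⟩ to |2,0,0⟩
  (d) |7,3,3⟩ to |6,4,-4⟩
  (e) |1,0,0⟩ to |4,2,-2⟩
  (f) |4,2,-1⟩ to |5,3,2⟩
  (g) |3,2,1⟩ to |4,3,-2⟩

1

(a) forbidden — Δl = +0 (E1 requires Δl = ±1)
(b) forbidden — Δl = -3 (E1 requires Δl = ±1)
(c) allowed
(d) forbidden — Δm_l = -7 (E1 requires Δm_l = 0, ±1)
(e) forbidden — Δl = +2 (E1 requires Δl = ±1); Δm_l = -2 (E1 requires Δm_l = 0, ±1)
(f) forbidden — Δm_l = +3 (E1 requires Δm_l = 0, ±1)
(g) forbidden — Δm_l = -3 (E1 requires Δm_l = 0, ±1)
Total allowed: 1 of 7.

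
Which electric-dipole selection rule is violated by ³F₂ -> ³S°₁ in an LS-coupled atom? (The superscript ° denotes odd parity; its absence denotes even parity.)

the ΔL = 0, ±1 rule

Reading off the term symbols: S 1→1, L 3→0, J 2→1, parity even→odd.
Parity must change: even → odd — ✓.
ΔS = 0: S: 1 → 1 — ✓.
ΔL = 0, ±1 (not L=0↔0): L: 3 → 0, ΔL = -3 — ✗.
ΔJ = 0, ±1 (not J=0↔0): J: 2 → 1, ΔJ = -1 — ✓.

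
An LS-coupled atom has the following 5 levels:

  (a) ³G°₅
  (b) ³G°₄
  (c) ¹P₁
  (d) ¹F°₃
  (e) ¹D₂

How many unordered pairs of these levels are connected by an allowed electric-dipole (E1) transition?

1

(a)–(b): forbidden (parity).
(a)–(c): forbidden (ΔS, ΔL, ΔJ).
(a)–(d): forbidden (parity, ΔS, ΔJ).
(a)–(e): forbidden (ΔS, ΔL, ΔJ).
(b)–(c): forbidden (ΔS, ΔL, ΔJ).
(b)–(d): forbidden (parity, ΔS).
(b)–(e): forbidden (ΔS, ΔL, ΔJ).
(c)–(d): forbidden (ΔL, ΔJ).
(c)–(e): forbidden (parity).
(d)–(e): allowed.
Allowed pairs: 1 of 10.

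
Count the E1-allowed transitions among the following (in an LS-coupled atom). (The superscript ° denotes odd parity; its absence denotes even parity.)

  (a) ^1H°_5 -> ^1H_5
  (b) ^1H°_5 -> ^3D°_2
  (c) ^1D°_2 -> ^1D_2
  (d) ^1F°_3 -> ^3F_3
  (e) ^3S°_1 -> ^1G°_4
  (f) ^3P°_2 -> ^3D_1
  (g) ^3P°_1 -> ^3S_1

(a) allowed
(b) forbidden (parity, ΔS, ΔL, ΔJ fail)
(c) allowed
(d) forbidden (ΔS fails)
(e) forbidden (parity, ΔS, ΔL, ΔJ fail)
(f) allowed
(g) allowed
Total allowed: 4 of 7.

4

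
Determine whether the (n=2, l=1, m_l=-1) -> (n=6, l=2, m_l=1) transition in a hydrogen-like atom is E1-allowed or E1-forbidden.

Initial l = 1, final l = 2, so Δl = +1. E1 requires Δl = ±1: ok.
m_l: -1 → 1 (Δm_l = +2). |Δm_l| ≤ 1 fails.
The transition is electric-dipole forbidden.

forbidden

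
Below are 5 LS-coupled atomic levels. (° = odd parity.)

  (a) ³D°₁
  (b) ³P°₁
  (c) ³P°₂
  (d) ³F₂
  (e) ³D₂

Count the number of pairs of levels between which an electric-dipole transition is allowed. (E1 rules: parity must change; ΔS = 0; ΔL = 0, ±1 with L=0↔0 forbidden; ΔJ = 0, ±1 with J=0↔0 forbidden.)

(a)–(b): forbidden (parity).
(a)–(c): forbidden (parity).
(a)–(d): allowed.
(a)–(e): allowed.
(b)–(c): forbidden (parity).
(b)–(d): forbidden (ΔL).
(b)–(e): allowed.
(c)–(d): forbidden (ΔL).
(c)–(e): allowed.
(d)–(e): forbidden (parity).
Allowed pairs: 4 of 10.

4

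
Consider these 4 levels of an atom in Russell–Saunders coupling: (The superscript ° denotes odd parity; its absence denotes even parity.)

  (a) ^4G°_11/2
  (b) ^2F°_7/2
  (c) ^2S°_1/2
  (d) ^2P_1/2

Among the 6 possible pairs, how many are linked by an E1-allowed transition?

1

(a)–(b): forbidden (parity, ΔS, ΔJ).
(a)–(c): forbidden (parity, ΔS, ΔL, ΔJ).
(a)–(d): forbidden (ΔS, ΔL, ΔJ).
(b)–(c): forbidden (parity, ΔL, ΔJ).
(b)–(d): forbidden (ΔL, ΔJ).
(c)–(d): allowed.
Allowed pairs: 1 of 6.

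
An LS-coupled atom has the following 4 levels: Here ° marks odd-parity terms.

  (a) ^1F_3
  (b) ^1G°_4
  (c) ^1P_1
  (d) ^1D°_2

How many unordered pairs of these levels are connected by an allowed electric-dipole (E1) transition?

(a)–(b): allowed.
(a)–(c): forbidden (parity, ΔL, ΔJ).
(a)–(d): allowed.
(b)–(c): forbidden (ΔL, ΔJ).
(b)–(d): forbidden (parity, ΔL, ΔJ).
(c)–(d): allowed.
Allowed pairs: 3 of 6.

3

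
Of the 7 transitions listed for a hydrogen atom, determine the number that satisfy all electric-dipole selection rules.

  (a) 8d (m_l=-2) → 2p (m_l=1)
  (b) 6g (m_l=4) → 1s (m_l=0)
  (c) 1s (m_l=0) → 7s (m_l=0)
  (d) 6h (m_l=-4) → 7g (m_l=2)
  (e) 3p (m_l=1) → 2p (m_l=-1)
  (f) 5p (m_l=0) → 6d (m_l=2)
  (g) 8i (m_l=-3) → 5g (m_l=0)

0

(a) forbidden — Δm_l = +3 (E1 requires Δm_l = 0, ±1)
(b) forbidden — Δl = -4 (E1 requires Δl = ±1); Δm_l = -4 (E1 requires Δm_l = 0, ±1)
(c) forbidden — Δl = +0 (E1 requires Δl = ±1)
(d) forbidden — Δm_l = +6 (E1 requires Δm_l = 0, ±1)
(e) forbidden — Δl = +0 (E1 requires Δl = ±1); Δm_l = -2 (E1 requires Δm_l = 0, ±1)
(f) forbidden — Δm_l = +2 (E1 requires Δm_l = 0, ±1)
(g) forbidden — Δl = -2 (E1 requires Δl = ±1); Δm_l = +3 (E1 requires Δm_l = 0, ±1)
Total allowed: 0 of 7.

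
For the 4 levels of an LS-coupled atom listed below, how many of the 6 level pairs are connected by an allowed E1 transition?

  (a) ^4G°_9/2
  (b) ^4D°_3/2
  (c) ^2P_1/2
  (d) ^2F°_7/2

(a)–(b): forbidden (parity, ΔL, ΔJ).
(a)–(c): forbidden (ΔS, ΔL, ΔJ).
(a)–(d): forbidden (parity, ΔS).
(b)–(c): forbidden (ΔS).
(b)–(d): forbidden (parity, ΔS, ΔJ).
(c)–(d): forbidden (ΔL, ΔJ).
Allowed pairs: 0 of 6.

0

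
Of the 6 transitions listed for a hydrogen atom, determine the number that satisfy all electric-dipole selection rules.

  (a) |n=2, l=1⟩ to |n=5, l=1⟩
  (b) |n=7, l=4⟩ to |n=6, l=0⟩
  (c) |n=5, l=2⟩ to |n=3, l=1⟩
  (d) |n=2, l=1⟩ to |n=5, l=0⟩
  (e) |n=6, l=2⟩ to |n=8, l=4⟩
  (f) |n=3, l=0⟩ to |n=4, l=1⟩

(a) forbidden — Δl = +0 (E1 requires Δl = ±1)
(b) forbidden — Δl = -4 (E1 requires Δl = ±1)
(c) allowed
(d) allowed
(e) forbidden — Δl = +2 (E1 requires Δl = ±1)
(f) allowed
Total allowed: 3 of 6.

3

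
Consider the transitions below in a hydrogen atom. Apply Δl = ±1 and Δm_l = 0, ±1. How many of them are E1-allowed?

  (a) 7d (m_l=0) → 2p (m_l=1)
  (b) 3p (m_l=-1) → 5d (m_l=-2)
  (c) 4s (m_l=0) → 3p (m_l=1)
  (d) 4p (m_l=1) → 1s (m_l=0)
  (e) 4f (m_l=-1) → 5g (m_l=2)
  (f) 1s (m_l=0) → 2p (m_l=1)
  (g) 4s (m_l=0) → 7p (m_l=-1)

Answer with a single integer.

6

(a) allowed
(b) allowed
(c) allowed
(d) allowed
(e) forbidden — Δm_l = +3 (E1 requires Δm_l = 0, ±1)
(f) allowed
(g) allowed
Total allowed: 6 of 7.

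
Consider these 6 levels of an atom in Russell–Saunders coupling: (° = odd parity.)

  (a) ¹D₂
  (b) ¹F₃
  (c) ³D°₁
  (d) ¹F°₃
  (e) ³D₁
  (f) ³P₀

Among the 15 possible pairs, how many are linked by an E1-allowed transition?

4

(a)–(b): forbidden (parity).
(a)–(c): forbidden (ΔS).
(a)–(d): allowed.
(a)–(e): forbidden (parity, ΔS).
(a)–(f): forbidden (parity, ΔS, ΔJ).
(b)–(c): forbidden (ΔS, ΔJ).
(b)–(d): allowed.
(b)–(e): forbidden (parity, ΔS, ΔJ).
(b)–(f): forbidden (parity, ΔS, ΔL, ΔJ).
(c)–(d): forbidden (parity, ΔS, ΔJ).
(c)–(e): allowed.
(c)–(f): allowed.
(d)–(e): forbidden (ΔS, ΔJ).
(d)–(f): forbidden (ΔS, ΔL, ΔJ).
(e)–(f): forbidden (parity).
Allowed pairs: 4 of 15.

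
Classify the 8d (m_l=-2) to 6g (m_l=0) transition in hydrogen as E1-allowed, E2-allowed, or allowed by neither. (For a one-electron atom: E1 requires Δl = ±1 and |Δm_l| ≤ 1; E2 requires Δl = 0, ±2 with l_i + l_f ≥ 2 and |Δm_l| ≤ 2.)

Δl = 4 − 2 = +2; l_i + l_f = 6.
Δm_l = +2.
E1 (Δl = ±1, |Δm_l| ≤ 1): not satisfied.
E2 (Δl = 0,±2, l_i+l_f ≥ 2, |Δm_l| ≤ 2): satisfied.

E2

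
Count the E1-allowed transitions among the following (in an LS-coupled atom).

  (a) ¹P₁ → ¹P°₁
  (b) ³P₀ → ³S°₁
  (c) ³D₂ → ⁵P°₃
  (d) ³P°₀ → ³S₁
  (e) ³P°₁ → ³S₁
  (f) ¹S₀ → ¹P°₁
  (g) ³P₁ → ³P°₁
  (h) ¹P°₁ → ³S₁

(a) allowed
(b) allowed
(c) forbidden (ΔS fails)
(d) allowed
(e) allowed
(f) allowed
(g) allowed
(h) forbidden (ΔS fails)
Total allowed: 6 of 8.

6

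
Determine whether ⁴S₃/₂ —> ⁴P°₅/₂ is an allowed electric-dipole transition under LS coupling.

allowed

Reading off the term symbols: S 3/2→3/2, L 0→1, J 3/2→5/2, parity even→odd.
Parity must change: even → odd — passes.
ΔS = 0: S: 3/2 → 3/2 — passes.
ΔL = 0, ±1 (not L=0↔0): L: 0 → 1, ΔL = +1 — passes.
ΔJ = 0, ±1 (not J=0↔0): J: 3/2 → 5/2, ΔJ = +1 — passes.
All four E1 rules are satisfied.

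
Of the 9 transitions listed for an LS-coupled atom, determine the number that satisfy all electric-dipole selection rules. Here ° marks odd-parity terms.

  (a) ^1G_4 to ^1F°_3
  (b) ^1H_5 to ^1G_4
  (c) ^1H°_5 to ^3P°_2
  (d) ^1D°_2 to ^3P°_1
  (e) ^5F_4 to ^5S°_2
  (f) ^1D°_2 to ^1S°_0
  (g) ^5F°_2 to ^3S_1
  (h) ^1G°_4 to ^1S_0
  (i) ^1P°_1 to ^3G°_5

(a) allowed
(b) forbidden (parity fails)
(c) forbidden (parity, ΔS, ΔL, ΔJ fail)
(d) forbidden (parity, ΔS fail)
(e) forbidden (ΔL, ΔJ fail)
(f) forbidden (parity, ΔL, ΔJ fail)
(g) forbidden (ΔS, ΔL fail)
(h) forbidden (ΔL, ΔJ fail)
(i) forbidden (parity, ΔS, ΔL, ΔJ fail)
Total allowed: 1 of 9.

1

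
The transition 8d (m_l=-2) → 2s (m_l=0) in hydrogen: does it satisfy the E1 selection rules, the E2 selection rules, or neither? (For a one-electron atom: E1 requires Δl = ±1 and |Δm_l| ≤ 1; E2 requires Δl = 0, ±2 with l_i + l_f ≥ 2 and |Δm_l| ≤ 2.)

E2

Δl = 0 − 2 = -2; l_i + l_f = 2.
Δm_l = +2.
E1 (Δl = ±1, |Δm_l| ≤ 1): not satisfied.
E2 (Δl = 0,±2, l_i+l_f ≥ 2, |Δm_l| ≤ 2): satisfied.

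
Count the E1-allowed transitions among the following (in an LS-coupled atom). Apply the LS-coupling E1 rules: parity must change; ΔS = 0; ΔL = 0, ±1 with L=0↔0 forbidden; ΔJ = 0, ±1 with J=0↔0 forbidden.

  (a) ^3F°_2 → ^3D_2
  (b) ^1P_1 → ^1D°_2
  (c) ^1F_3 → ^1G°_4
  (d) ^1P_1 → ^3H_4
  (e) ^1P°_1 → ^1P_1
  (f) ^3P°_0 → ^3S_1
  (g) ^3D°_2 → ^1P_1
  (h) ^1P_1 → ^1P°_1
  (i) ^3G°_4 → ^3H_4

7

(a) allowed
(b) allowed
(c) allowed
(d) forbidden (parity, ΔS, ΔL, ΔJ fail)
(e) allowed
(f) allowed
(g) forbidden (ΔS fails)
(h) allowed
(i) allowed
Total allowed: 7 of 9.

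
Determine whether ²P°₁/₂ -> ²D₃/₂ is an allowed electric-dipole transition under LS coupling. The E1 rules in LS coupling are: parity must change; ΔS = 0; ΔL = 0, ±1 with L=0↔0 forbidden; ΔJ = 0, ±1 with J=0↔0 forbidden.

Parity must change: odd → even — satisfied.
ΔS = 0: S: 1/2 → 1/2 — satisfied.
ΔL = 0, ±1 (not L=0↔0): L: 1 → 2, ΔL = +1 — satisfied.
ΔJ = 0, ±1 (not J=0↔0): J: 1/2 → 3/2, ΔJ = +1 — satisfied.
All four E1 rules are satisfied.

allowed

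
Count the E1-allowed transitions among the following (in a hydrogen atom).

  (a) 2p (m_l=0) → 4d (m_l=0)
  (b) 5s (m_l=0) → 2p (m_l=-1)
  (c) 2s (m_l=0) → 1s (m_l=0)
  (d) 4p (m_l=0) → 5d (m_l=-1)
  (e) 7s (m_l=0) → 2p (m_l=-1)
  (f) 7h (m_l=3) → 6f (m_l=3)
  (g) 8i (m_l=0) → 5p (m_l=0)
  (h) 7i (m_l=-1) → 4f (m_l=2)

(a) allowed
(b) allowed
(c) forbidden — Δl = +0 (E1 requires Δl = ±1)
(d) allowed
(e) allowed
(f) forbidden — Δl = -2 (E1 requires Δl = ±1)
(g) forbidden — Δl = -5 (E1 requires Δl = ±1)
(h) forbidden — Δl = -3 (E1 requires Δl = ±1); Δm_l = +3 (E1 requires Δm_l = 0, ±1)
Total allowed: 4 of 8.

4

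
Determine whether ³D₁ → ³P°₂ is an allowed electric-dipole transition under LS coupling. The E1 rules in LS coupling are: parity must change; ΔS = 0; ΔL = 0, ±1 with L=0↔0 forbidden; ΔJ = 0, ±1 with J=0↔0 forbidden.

allowed

Reading off the term symbols: S 1→1, L 2→1, J 1→2, parity even→odd.
ΔS = 0: S: 1 → 1 — satisfied.
ΔL = 0, ±1 (not L=0↔0): L: 2 → 1, ΔL = -1 — satisfied.
ΔJ = 0, ±1 (not J=0↔0): J: 1 → 2, ΔJ = +1 — satisfied.
Parity must change: even → odd — satisfied.
All four E1 rules are satisfied.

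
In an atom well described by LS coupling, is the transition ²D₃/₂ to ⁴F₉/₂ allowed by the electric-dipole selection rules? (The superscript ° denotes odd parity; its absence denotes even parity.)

Reading off the term symbols: S 1/2→3/2, L 2→3, J 3/2→9/2, parity even→even.
Parity must change: even → even — fails.
ΔS = 0: S: 1/2 → 3/2 — fails.
ΔL = 0, ±1 (not L=0↔0): L: 2 → 3, ΔL = +1 — ok.
ΔJ = 0, ±1 (not J=0↔0): J: 3/2 → 9/2, ΔJ = +3 — fails.
Rule(s) violated: parity, ΔS, ΔJ.

forbidden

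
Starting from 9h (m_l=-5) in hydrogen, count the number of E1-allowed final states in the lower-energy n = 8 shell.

4

E1 requires Δl = ±1, so l_f ∈ {4, 6}; with 0 ≤ l_f ≤ n_f−1 = 7, the allowed l_f values are {4, 6}.
For l_f = 4: m_f ∈ {m_i−1, m_i, m_i+1} ∩ [−4, 4] = {-4} → 1 state.
For l_f = 6: m_f ∈ {m_i−1, m_i, m_i+1} ∩ [−6, 6] = {-6, -5, -4} → 3 states.
Total: 4.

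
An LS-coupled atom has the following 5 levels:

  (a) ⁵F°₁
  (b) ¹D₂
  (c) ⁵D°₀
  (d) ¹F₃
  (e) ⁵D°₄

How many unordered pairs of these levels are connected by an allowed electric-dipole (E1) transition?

(a)–(b): forbidden (ΔS).
(a)–(c): forbidden (parity).
(a)–(d): forbidden (ΔS, ΔJ).
(a)–(e): forbidden (parity, ΔJ).
(b)–(c): forbidden (ΔS, ΔJ).
(b)–(d): forbidden (parity).
(b)–(e): forbidden (ΔS, ΔJ).
(c)–(d): forbidden (ΔS, ΔJ).
(c)–(e): forbidden (parity, ΔJ).
(d)–(e): forbidden (ΔS).
Allowed pairs: 0 of 10.

0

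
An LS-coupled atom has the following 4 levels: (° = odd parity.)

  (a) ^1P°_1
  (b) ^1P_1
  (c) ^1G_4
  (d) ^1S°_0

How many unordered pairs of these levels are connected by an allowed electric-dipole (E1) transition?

(a)–(b): allowed.
(a)–(c): forbidden (ΔL, ΔJ).
(a)–(d): forbidden (parity).
(b)–(c): forbidden (parity, ΔL, ΔJ).
(b)–(d): allowed.
(c)–(d): forbidden (ΔL, ΔJ).
Allowed pairs: 2 of 6.

2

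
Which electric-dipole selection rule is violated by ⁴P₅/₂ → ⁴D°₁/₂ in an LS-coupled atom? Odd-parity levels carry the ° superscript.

the ΔJ = 0, ±1 rule

Parity must change: even → odd — ok.
ΔS = 0: S: 3/2 → 3/2 — ok.
ΔL = 0, ±1 (not L=0↔0): L: 1 → 2, ΔL = +1 — ok.
ΔJ = 0, ±1 (not J=0↔0): J: 5/2 → 1/2, ΔJ = -2 — fails.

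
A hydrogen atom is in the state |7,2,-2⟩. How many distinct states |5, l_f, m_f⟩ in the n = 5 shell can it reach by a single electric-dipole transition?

E1 requires Δl = ±1, so l_f ∈ {1, 3}; with 0 ≤ l_f ≤ n_f−1 = 4, the allowed l_f values are {1, 3}.
For l_f = 1: m_f ∈ {m_i−1, m_i, m_i+1} ∩ [−1, 1] = {-1} → 1 state.
For l_f = 3: m_f ∈ {m_i−1, m_i, m_i+1} ∩ [−3, 3] = {-3, -2, -1} → 3 states.
Total: 4.

4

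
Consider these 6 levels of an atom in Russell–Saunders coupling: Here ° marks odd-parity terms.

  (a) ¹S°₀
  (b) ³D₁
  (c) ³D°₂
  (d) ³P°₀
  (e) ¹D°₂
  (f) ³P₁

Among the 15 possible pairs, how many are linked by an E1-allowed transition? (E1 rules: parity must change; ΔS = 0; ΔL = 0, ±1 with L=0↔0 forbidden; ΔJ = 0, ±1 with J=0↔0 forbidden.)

(a)–(b): forbidden (ΔS, ΔL).
(a)–(c): forbidden (parity, ΔS, ΔL, ΔJ).
(a)–(d): forbidden (parity, ΔS, ΔJ).
(a)–(e): forbidden (parity, ΔL, ΔJ).
(a)–(f): forbidden (ΔS).
(b)–(c): allowed.
(b)–(d): allowed.
(b)–(e): forbidden (ΔS).
(b)–(f): forbidden (parity).
(c)–(d): forbidden (parity, ΔJ).
(c)–(e): forbidden (parity, ΔS).
(c)–(f): allowed.
(d)–(e): forbidden (parity, ΔS, ΔJ).
(d)–(f): allowed.
(e)–(f): forbidden (ΔS).
Allowed pairs: 4 of 15.

4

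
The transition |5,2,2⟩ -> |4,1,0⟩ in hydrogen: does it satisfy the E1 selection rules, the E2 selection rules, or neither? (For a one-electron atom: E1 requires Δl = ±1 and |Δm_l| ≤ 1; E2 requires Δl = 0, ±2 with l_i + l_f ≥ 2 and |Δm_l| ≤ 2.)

Δl = 1 − 2 = -1; l_i + l_f = 3.
Δm_l = -2.
E1 (Δl = ±1, |Δm_l| ≤ 1): not satisfied.
E2 (Δl = 0,±2, l_i+l_f ≥ 2, |Δm_l| ≤ 2): not satisfied.

neither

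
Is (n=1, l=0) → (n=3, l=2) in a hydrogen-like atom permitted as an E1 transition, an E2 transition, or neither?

E2

Δl = 2 − 0 = +2; l_i + l_f = 2.
E1 (Δl = ±1): not satisfied.
E2 (Δl = 0,±2, l_i+l_f ≥ 2): satisfied.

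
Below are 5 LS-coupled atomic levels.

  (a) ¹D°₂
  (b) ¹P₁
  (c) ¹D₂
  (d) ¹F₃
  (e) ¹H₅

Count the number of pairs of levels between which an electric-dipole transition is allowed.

3

(a)–(b): allowed.
(a)–(c): allowed.
(a)–(d): allowed.
(a)–(e): forbidden (ΔL, ΔJ).
(b)–(c): forbidden (parity).
(b)–(d): forbidden (parity, ΔL, ΔJ).
(b)–(e): forbidden (parity, ΔL, ΔJ).
(c)–(d): forbidden (parity).
(c)–(e): forbidden (parity, ΔL, ΔJ).
(d)–(e): forbidden (parity, ΔL, ΔJ).
Allowed pairs: 3 of 10.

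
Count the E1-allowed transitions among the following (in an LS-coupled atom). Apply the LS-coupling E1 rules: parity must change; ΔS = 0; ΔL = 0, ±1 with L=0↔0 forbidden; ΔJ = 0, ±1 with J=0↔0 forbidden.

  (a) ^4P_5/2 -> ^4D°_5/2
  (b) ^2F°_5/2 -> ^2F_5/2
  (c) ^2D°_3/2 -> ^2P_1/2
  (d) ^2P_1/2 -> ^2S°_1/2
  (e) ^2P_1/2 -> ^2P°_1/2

5

(a) allowed
(b) allowed
(c) allowed
(d) allowed
(e) allowed
Total allowed: 5 of 5.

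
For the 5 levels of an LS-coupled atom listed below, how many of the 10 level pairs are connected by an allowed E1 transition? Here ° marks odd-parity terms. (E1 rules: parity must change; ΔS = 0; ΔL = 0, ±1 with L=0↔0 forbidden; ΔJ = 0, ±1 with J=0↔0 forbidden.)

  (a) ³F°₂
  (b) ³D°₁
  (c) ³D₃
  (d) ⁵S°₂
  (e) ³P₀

2

(a)–(b): forbidden (parity).
(a)–(c): allowed.
(a)–(d): forbidden (parity, ΔS, ΔL).
(a)–(e): forbidden (ΔL, ΔJ).
(b)–(c): forbidden (ΔJ).
(b)–(d): forbidden (parity, ΔS, ΔL).
(b)–(e): allowed.
(c)–(d): forbidden (ΔS, ΔL).
(c)–(e): forbidden (parity, ΔJ).
(d)–(e): forbidden (ΔS, ΔJ).
Allowed pairs: 2 of 10.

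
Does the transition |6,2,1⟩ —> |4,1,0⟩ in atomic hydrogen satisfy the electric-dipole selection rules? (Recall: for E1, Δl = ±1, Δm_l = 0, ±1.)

Δl = 1 − 2 = -1; the E1 rule Δl = ±1 is ✓.
m_l: 1 → 0 (Δm_l = -1). |Δm_l| ≤ 1 ✓.
All E1 selection rules are satisfied.

allowed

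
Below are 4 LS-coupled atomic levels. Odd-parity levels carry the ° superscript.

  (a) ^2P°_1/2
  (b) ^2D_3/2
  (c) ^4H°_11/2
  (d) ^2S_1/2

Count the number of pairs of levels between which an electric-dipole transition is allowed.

(a)–(b): allowed.
(a)–(c): forbidden (parity, ΔS, ΔL, ΔJ).
(a)–(d): allowed.
(b)–(c): forbidden (ΔS, ΔL, ΔJ).
(b)–(d): forbidden (parity, ΔL).
(c)–(d): forbidden (ΔS, ΔL, ΔJ).
Allowed pairs: 2 of 6.

2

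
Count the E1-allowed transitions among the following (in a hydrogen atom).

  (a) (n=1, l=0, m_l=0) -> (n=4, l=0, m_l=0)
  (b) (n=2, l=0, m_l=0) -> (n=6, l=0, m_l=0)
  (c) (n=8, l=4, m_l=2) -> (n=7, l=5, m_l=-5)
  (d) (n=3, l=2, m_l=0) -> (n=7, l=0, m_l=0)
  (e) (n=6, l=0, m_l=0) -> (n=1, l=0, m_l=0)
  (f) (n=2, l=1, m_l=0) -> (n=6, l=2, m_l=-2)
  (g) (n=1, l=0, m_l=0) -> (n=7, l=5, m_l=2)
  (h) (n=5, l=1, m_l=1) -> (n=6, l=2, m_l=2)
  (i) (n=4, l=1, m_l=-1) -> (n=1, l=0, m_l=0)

2

(a) forbidden — Δl = +0 (E1 requires Δl = ±1)
(b) forbidden — Δl = +0 (E1 requires Δl = ±1)
(c) forbidden — Δm_l = -7 (E1 requires Δm_l = 0, ±1)
(d) forbidden — Δl = -2 (E1 requires Δl = ±1)
(e) forbidden — Δl = +0 (E1 requires Δl = ±1)
(f) forbidden — Δm_l = -2 (E1 requires Δm_l = 0, ±1)
(g) forbidden — Δl = +5 (E1 requires Δl = ±1); Δm_l = +2 (E1 requires Δm_l = 0, ±1)
(h) allowed
(i) allowed
Total allowed: 2 of 9.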